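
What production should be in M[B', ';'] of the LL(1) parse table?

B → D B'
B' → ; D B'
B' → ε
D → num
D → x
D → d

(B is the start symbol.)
B' → ; D B'

To find M[B', ';'], we find productions for B' where ';' is in the predict set (PREDICT(N → α) = (FIRST(α) \ {ε}) ∪ (FOLLOW(N) if α ⇒* ε)).

Relevant sets:
  FOLLOW(B') = { $ }

B' → ; D B': PREDICT = { ';' }
  ';' is in predict set, so this production goes in M[B', ';']
B' → ε: PREDICT = { $ }

M[B', ';'] = B' → ; D B'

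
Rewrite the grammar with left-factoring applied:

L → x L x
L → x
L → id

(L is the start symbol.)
Left-factoring transforms A → αβ₁ | αβ₂ into A → αA' and A' → β₁ | β₂
(α is the longest common prefix among the alternatives). Repeat until
no nonterminal has two alternatives with a common prefix.

Round 1: L has alternatives sharing prefix 'x'. Introduce L': L → x L'
  Add: L' → L x
  Add: L' → ε

No remaining common prefixes — done.

Resulting grammar:
L → x L'
L' → L x
L' → ε
L → id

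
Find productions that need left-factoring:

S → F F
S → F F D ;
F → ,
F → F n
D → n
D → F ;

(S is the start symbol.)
Left-factoring is needed when two productions for the same non-terminal
share a common prefix on the right-hand side.

Productions for S:
  S → F F
  S → F F D ;
Productions for F:
  F → ,
  F → F n
Productions for D:
  D → n
  D → F ;

Found common prefix 'F F' in productions for S

Answer: Yes, S has productions with common prefix 'F F'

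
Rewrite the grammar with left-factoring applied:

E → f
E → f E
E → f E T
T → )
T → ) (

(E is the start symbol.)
E → f E'
E' → ε
E' → E E''
E'' → ε
E'' → T
T → ) T'
T' → ε
T' → (

Left-factoring transforms A → αβ₁ | αβ₂ into A → αA' and A' → β₁ | β₂
(α is the longest common prefix among the alternatives). Repeat until
no nonterminal has two alternatives with a common prefix.

Round 1: E has alternatives sharing prefix 'f'. Introduce E': E → f E'
  Add: E' → ε
  Add: E' → E
  Add: E' → E T

Round 2: E' has alternatives sharing prefix 'E'. Introduce E'': E' → E E''
  Add: E'' → ε
  Add: E'' → T

Round 3: T has alternatives sharing prefix ')'. Introduce T': T → ) T'
  Add: T' → ε
  Add: T' → (

No remaining common prefixes — done.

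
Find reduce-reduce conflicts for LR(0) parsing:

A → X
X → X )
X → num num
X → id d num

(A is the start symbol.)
No reduce-reduce conflicts

Augment with A' → A and build the canonical LR(0) collection (I0 = CLOSURE({[A' → . A]}), then GOTO on every symbol after a dot until no new states appear). It has 9 states:
  I0: { [A → . X], [A' → . A], [X → . X )], [X → . id d num], [X → . num num] }  — shift
  I1: { [A' → A .] }  — accept
  I2: { [A → X .], [X → X . )] }  — shift, reduce
  I3: { [X → id . d num] }  — shift
  I4: { [X → num . num] }  — shift
  I5: { [X → num num .] }  — reduce
  I6: { [X → id d . num] }  — shift
  I7: { [X → id d num .] }  — reduce
  I8: { [X → X ) .] }  — reduce

No state contains more than one complete item.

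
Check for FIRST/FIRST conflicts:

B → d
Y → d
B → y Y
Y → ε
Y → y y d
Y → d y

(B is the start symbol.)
Yes. Y → d / Y → d y on { 'd' }

A FIRST/FIRST conflict occurs when two productions N → α and N → β for the same non-terminal have FIRST(α) ∩ FIRST(β) ≠ ∅ (with ε ∈ FIRST of a nullable right-hand side, so two nullable alternatives also conflict).

Productions for B:
  B → d: FIRST = { 'd' }
  B → y Y: FIRST = { 'y' }
Productions for Y:
  Y → d: FIRST = { 'd' }
  Y → ε: FIRST = { ε }
  Y → y y d: FIRST = { 'y' }
  Y → d y: FIRST = { 'd' }

Conflict for Y: Y → d and Y → d y
  Overlap: { 'd' }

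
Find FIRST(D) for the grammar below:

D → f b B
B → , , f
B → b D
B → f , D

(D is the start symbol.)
To compute FIRST(D), examine every production with D on the left-hand side, reading each right-hand side left to right until a non-nullable symbol is reached.

From D → f b B:
  - f is a terminal: add 'f' and stop

Collecting: FIRST(D) = { 'f' }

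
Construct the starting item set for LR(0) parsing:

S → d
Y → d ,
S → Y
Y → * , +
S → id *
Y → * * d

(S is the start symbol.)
First, augment the grammar with S' → S
I₀ = CLOSURE({ [S' → . S] }):
  [S' → . S] has the dot before S: add [S → . d], [S → . Y], [S → . id *]
  [S → . Y] has the dot before Y: add [Y → . d ,], [Y → . * , +], [Y → . * * d]
No further items can be added.

I₀ = { [S → . Y], [S → . d], [S → . id *], [S' → . S], [Y → . * * d], [Y → . * , +], [Y → . d ,] }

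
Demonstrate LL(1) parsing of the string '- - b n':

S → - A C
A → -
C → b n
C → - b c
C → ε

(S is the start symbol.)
LL(1) parsing maintains a stack (initially the start symbol over $) and the input. At each step: if the stack top is a terminal, match it against the current input token; if it is a non-terminal N, replace it with the RHS of M[N, lookahead] (the unique production whose predict set contains the lookahead).

Stack is shown with the top on the left.

Stack    Input      Action
--------------------------
S $      - - b n $  output S → - A C
- A C $  - - b n $  match '-'
A C $    - b n $    output A → -
- C $    - b n $    match '-'
C $      b n $      output C → b n
b n $    b n $      match 'b'
n $      n $        match 'n'
$        $          accept

The string is accepted.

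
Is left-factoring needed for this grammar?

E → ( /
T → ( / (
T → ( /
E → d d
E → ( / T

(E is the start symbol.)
Yes, E has productions with common prefix '( /'; T has productions with common prefix '( /'

Left-factoring is needed when two productions for the same non-terminal
share a common prefix on the right-hand side.

Productions for E:
  E → ( /
  E → d d
  E → ( / T
Productions for T:
  T → ( / (
  T → ( /

Found common prefix '( /' in productions for E
Found common prefix '( /' in productions for T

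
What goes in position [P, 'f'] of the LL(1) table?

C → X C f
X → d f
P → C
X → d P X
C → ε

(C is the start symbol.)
Empty (error entry)

To find M[P, 'f'], we find productions for P where 'f' is in the predict set (PREDICT(N → α) = (FIRST(α) \ {ε}) ∪ (FOLLOW(N) if α ⇒* ε)).

Relevant sets:
  FIRST(C) = { 'd', ε }
  FOLLOW(P) = { 'd' }

P → C: PREDICT = { 'd' }

M[P, 'f'] is empty (no production applies)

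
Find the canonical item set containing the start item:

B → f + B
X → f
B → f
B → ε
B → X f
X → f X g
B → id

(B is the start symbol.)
First, augment the grammar with B' → B
I₀ = CLOSURE({ [B' → . B] }):
  [B' → . B] has the dot before B: add [B → . f + B], [B → . f], [B → .], [B → . X f], [B → . id]
  [B → . X f] has the dot before X: add [X → . f], [X → . f X g]
No further items can be added.

I₀ = { [B → . X f], [B → . f + B], [B → . f], [B → . id], [B → .], [B' → . B], [X → . f X g], [X → . f] }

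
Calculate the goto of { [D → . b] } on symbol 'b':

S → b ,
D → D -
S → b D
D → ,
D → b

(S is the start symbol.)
{ [D → b .] }

GOTO(I, 'b') = CLOSURE({ [A → αX.β] : [A → α.Xβ] ∈ I, X = 'b' })

Items with dot before 'b', with the dot advanced:
  [D → . b] → [D → b .]
Closure adds nothing (no advanced item has the dot before a non-terminal).

GOTO = { [D → b .] }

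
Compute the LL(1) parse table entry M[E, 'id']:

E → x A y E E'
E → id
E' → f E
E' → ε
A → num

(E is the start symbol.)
E → id

To find M[E, 'id'], we find productions for E where 'id' is in the predict set (PREDICT(N → α) = (FIRST(α) \ {ε}) ∪ (FOLLOW(N) if α ⇒* ε)).

E → x A y E E': PREDICT = { 'x' }
E → id: PREDICT = { 'id' }
  'id' is in predict set, so this production goes in M[E, 'id']

M[E, 'id'] = E → id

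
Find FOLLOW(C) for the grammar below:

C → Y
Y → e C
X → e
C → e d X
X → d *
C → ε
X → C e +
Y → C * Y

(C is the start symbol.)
To compute FOLLOW(C), find every occurrence of C on a right-hand side N → α C β: add FIRST(β) \ {ε}, and if β is empty or nullable also add FOLLOW(N). Iterate to a fixed point.

C is the start symbol, so $ ∈ FOLLOW(C).
In Y → e C: C is at the end, add FOLLOW(Y)
In X → C e +: C is followed by e '+', add FIRST(e '+') \ {ε} = { 'e' }
In Y → C * Y: C is followed by '*' Y, add FIRST('*' Y) \ {ε} = { '*' }

The FOLLOW sets referred to above (computed the same way, to a fixed point):
  FOLLOW(Y) = { $, '*', 'e' }

Taking the union: FOLLOW(C) = { $, '*', 'e' }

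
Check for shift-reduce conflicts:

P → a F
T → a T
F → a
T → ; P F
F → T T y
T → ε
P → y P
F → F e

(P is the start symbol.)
A shift-reduce conflict occurs when an LR(0) state has both:
  - a complete (reduce) item [A → α .] (dot at the end), and
  - a shift item [B → β . c γ] (dot before a terminal).

Augment with P' → P and build the canonical LR(0) collection (I0 = CLOSURE({[P' → . P]}), then GOTO on every symbol after a dot until no new states appear). It has 16 states:
  I0: { [P → . a F], [P → . y P], [P' → . P] }  — shift
  I1: { [P' → P .] }  — accept
  I2: { [F → . F e], [F → . T T y], [F → . a], [P → a . F], [T → . ; P F], [T → . a T], [T → .] }  — shift, reduce
  I3: { [P → . a F], [P → . y P], [P → y . P] }  — shift
  I4: { [P → y P .] }  — reduce
  I5: { [P → . a F], [P → . y P], [T → ; . P F] }  — shift
  I6: { [F → F . e], [P → a F .] }  — shift, reduce
  I7: { [F → T . T y], [T → . ; P F], [T → . a T], [T → .] }  — shift, reduce
  I8: { [F → a .], [T → . ; P F], [T → . a T], [T → .], [T → a . T] }  — shift, 2 reduces
  I9: { [T → a T .] }  — reduce
  I10: { [T → . ; P F], [T → . a T], [T → .], [T → a . T] }  — shift, reduce
  I11: { [F → T T . y] }  — shift
  I12: { [F → T T y .] }  — reduce
  I13: { [F → F e .] }  — reduce
  I14: { [F → . F e], [F → . T T y], [F → . a], [T → . ; P F], [T → . a T], [T → .], [T → ; P . F] }  — shift, reduce
  I15: { [F → F . e], [T → ; P F .] }  — shift, reduce

I2 contains reduce item [T → .] and shift items [F → . a], [T → . ; P F], [T → . a T] — shift-reduce conflict.
I6 contains reduce item [P → a F .] and shift item [F → F . e] — shift-reduce conflict.
I7 contains reduce item [T → .] and shift items [T → . ; P F], [T → . a T] — shift-reduce conflict.
I8 contains reduce items [F → a .], [T → .] and shift items [T → . ; P F], [T → . a T] — shift-reduce conflict.
I10 contains reduce item [T → .] and shift items [T → . ; P F], [T → . a T] — shift-reduce conflict.
I14 contains reduce item [T → .] and shift items [F → . a], [T → . ; P F], [T → . a T] — shift-reduce conflict.
I15 contains reduce item [T → ; P F .] and shift item [F → F . e] — shift-reduce conflict.

Answer: Yes — I2: [T → .] vs [F → . a]; I6: [P → a F .] vs [F → F . e]; I7: [T → .] vs [T → . ; P F]; I8: [F → a .] vs [T → . ; P F]; I10: [T → .] vs [T → . ; P F]; I14: [T → .] vs [F → . a]; I15: [T → ; P F .] vs [F → F . e]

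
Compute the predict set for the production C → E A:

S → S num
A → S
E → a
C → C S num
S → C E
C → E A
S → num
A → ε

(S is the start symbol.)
{ 'a' }

PREDICT(C → E A) = (FIRST(RHS) \ {ε}) ∪ (FOLLOW(C) if ε ∈ FIRST(RHS), i.e. RHS ⇒* ε)
FIRST(E) = { 'a' }
FIRST(E A) = { 'a' }
ε ∉ FIRST(E A), so FOLLOW(C) is not added.
PREDICT(C → E A) = { 'a' }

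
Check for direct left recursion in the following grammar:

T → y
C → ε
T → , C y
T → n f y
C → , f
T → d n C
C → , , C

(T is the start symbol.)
T → y: starts with y
C → ε: starts with ε
T → , C y: starts with ','
T → n f y: starts with n
C → , f: starts with ','
T → d n C: starts with d
C → , , C: starts with ','

No direct left recursion found.

Answer: No direct left recursion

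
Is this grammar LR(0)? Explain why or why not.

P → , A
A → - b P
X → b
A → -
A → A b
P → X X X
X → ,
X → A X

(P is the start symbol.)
Augment with P' → P and build the canonical LR(0) collection (I0 = CLOSURE({[P' → . P]}), then GOTO on every symbol after a dot until no new states appear). It has 16 states:
  I0: { [A → . - b P], [A → . -], [A → . A b], [P → . , A], [P → . X X X], [P' → . P], [X → . ,], [X → . A X], [X → . b] }  — shift
  I1: { [A → . - b P], [A → . -], [A → . A b], [P → , . A], [X → , .] }  — shift, reduce
  I2: { [A → - . b P], [A → - .] }  — shift, reduce
  I3: { [A → . - b P], [A → . -], [A → . A b], [A → A . b], [X → . ,], [X → . A X], [X → . b], [X → A . X] }  — shift
  I4: { [P' → P .] }  — accept
  I5: { [A → . - b P], [A → . -], [A → . A b], [P → X . X X], [X → . ,], [X → . A X], [X → . b] }  — shift
  I6: { [X → b .] }  — reduce
  I7: { [X → , .] }  — reduce
  I8: { [A → . - b P], [A → . -], [A → . A b], [P → X X . X], [X → . ,], [X → . A X], [X → . b] }  — shift
  I9: { [P → X X X .] }  — reduce
  I10: { [X → A X .] }  — reduce
  I11: { [A → A b .], [X → b .] }  — 2 reduces
  I12: { [A → - b . P], [A → . - b P], [A → . -], [A → . A b], [P → . , A], [P → . X X X], [X → . ,], [X → . A X], [X → . b] }  — shift
  I13: { [A → - b P .] }  — reduce
  I14: { [A → A . b], [P → , A .] }  — shift, reduce
  I15: { [A → A b .] }  — reduce

Conflict in state I1:
  Shift-reduce conflict between [X → , .] and [A → . -]
So the grammar is NOT LR(0).

Answer: No. Shift-reduce conflict between [X → , .] and [A → . -]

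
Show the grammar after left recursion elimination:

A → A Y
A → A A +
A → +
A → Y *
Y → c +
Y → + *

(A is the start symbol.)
A is directly left-recursive. The standard transformation for
  A → A α₁ | ... | A α_m | β₁ | ... | β_n
is
  A  → β₁ A' | ... | β_n A'
  A' → α₁ A' | ... | α_m A' | ε

A → + becomes A → + A'
A → Y * becomes A → Y * A'
A → A Y becomes A' → Y A'
A → A A + becomes A' → A + A'
Add A' → ε

Productions for other non-terminals are unchanged:
  Y → c +
  Y → + *

Resulting grammar:
A → + A'
A → Y * A'
A' → Y A'
A' → A + A'
A' → ε
Y → c +
Y → + *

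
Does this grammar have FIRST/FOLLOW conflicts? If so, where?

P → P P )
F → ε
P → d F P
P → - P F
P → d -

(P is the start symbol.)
No FIRST/FOLLOW conflicts.

A FIRST/FOLLOW conflict occurs when a non-terminal N has a nullable alternative N → β (β ⇒* ε) and another alternative N → α with FIRST(α) ∩ FOLLOW(N) ≠ ∅: on such a lookahead the parser cannot decide between expanding α and letting N vanish via β.

Nullable non-terminals: F.
F has a nullable alternative but only one production, so nothing to check.

P has no nullable alternative, so no FIRST/FOLLOW check is needed there.

No FIRST/FOLLOW conflicts found.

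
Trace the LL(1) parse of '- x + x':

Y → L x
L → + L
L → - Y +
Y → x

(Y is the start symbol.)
Stack is shown with the top on the left.

Stack      Input      Action
----------------------------
Y $        - x + x $  output Y → L x
L x $      - x + x $  output L → - Y +
- Y + x $  - x + x $  match '-'
Y + x $    x + x $    output Y → x
x + x $    x + x $    match 'x'
+ x $      + x $      match '+'
x $        x $        match 'x'
$          $          accept

The string is accepted.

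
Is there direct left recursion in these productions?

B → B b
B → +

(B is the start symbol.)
Direct left recursion occurs when N → N α for some non-terminal N (the right-hand side begins with the left-hand side itself).

B → B b: LEFT RECURSIVE (starts with B)
B → +: starts with '+'

The grammar has direct left recursion on: B.

Answer: Yes, B is left-recursive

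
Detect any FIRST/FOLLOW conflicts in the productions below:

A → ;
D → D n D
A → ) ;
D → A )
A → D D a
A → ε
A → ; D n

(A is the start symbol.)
Yes. A → ')' ';' with FOLLOW(A) on { ')' }; A → D D a with FOLLOW(A) on { ')' }

Nullable non-terminals: A.
FIRST sets used below: FIRST(D) = { ')', ';' }

A: nullable alternative(s) A → ε; FOLLOW(A) = { $, ')' }
  A → ;: FIRST \ {ε} = { ';' } — disjoint from FOLLOW(A)
  A → ) ;: FIRST \ {ε} = { ')' } — overlaps FOLLOW(A) on { ')' }: CONFLICT
  A → D D a: FIRST \ {ε} = { ')', ';' } — overlaps FOLLOW(A) on { ')' }: CONFLICT
  A → ε: FIRST \ {ε} = { } — this is the only nullable alternative, skip
  A → ; D n: FIRST \ {ε} = { ';' } — disjoint from FOLLOW(A)

D has no nullable alternative, so no FIRST/FOLLOW check is needed there.

So the grammar has 2 FIRST/FOLLOW conflicts (marked CONFLICT above).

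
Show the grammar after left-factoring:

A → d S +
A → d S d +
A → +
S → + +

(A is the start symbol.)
A → d S A'
A' → +
A' → d +
A → +
S → + +

Left-factoring transforms A → αβ₁ | αβ₂ into A → αA' and A' → β₁ | β₂
(α is the longest common prefix among the alternatives). Repeat until
no nonterminal has two alternatives with a common prefix.

Round 1: A has alternatives sharing prefix 'd S'. Introduce A': A → d S A'
  Add: A' → +
  Add: A' → d +

No remaining common prefixes — done.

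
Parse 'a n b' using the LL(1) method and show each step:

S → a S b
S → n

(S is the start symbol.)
LL(1) parsing maintains a stack (initially the start symbol over $) and the input. At each step: if the stack top is a terminal, match it against the current input token; if it is a non-terminal N, replace it with the RHS of M[N, lookahead] (the unique production whose predict set contains the lookahead).

Stack is shown with the top on the left.

Stack    Input    Action
------------------------
S $      a n b $  output S → a S b
a S b $  a n b $  match 'a'
S b $    n b $    output S → n
n b $    n b $    match 'n'
b $      b $      match 'b'
$        $        accept

The string is accepted.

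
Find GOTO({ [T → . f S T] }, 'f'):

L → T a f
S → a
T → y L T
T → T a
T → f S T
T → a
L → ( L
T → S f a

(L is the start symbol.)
{ [S → . a], [T → f . S T] }

GOTO(I, 'f') = CLOSURE({ [A → αX.β] : [A → α.Xβ] ∈ I, X = 'f' })

Items with dot before 'f', with the dot advanced:
  [T → . f S T] → [T → f . S T]
Closure of the advanced items:
  [T → f . S T] has the dot before S: add [S → . a]

GOTO = { [S → . a], [T → f . S T] }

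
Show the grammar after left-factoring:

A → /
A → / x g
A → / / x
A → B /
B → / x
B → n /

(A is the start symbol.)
A → / A'
A' → ε
A' → x g
A' → / x
A → B /
B → / x
B → n /

Left-factoring transforms A → αβ₁ | αβ₂ into A → αA' and A' → β₁ | β₂
(α is the longest common prefix among the alternatives). Repeat until
no nonterminal has two alternatives with a common prefix.

Round 1: A has alternatives sharing prefix '/'. Introduce A': A → / A'
  Add: A' → ε
  Add: A' → x g
  Add: A' → / x

No remaining common prefixes — done.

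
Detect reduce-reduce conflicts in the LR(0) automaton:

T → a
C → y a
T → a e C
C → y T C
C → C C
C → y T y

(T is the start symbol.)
Yes — I7: [C → y a .] vs [T → a .]

A reduce-reduce conflict occurs when an LR(0) state has two complete items [A → α .] and [B → β .] — both call for a reduction, and with no lookahead the parser cannot choose between them.

Augment with T' → T and build the canonical LR(0) collection (I0 = CLOSURE({[T' → . T]}), then GOTO on every symbol after a dot until no new states appear). It has 11 states:
  I0: { [T → . a e C], [T → . a], [T' → . T] }  — shift
  I1: { [T' → T .] }  — accept
  I2: { [T → a . e C], [T → a .] }  — shift, reduce
  I3: { [C → . C C], [C → . y T C], [C → . y T y], [C → . y a], [T → a e . C] }  — shift
  I4: { [C → . C C], [C → . y T C], [C → . y T y], [C → . y a], [C → C . C], [T → a e C .] }  — shift, reduce
  I5: { [C → y . T C], [C → y . T y], [C → y . a], [T → . a e C], [T → . a] }  — shift
  I6: { [C → . C C], [C → . y T C], [C → . y T y], [C → . y a], [C → y T . C], [C → y T . y] }  — shift
  I7: { [C → y a .], [T → a . e C], [T → a .] }  — shift, 2 reduces
  I8: { [C → . C C], [C → . y T C], [C → . y T y], [C → . y a], [C → C . C], [C → y T C .] }  — shift, reduce
  I9: { [C → y . T C], [C → y . T y], [C → y . a], [C → y T y .], [T → . a e C], [T → . a] }  — shift, reduce
  I10: { [C → . C C], [C → . y T C], [C → . y T y], [C → . y a], [C → C . C], [C → C C .] }  — shift, reduce

I7 contains complete items [C → y a .], [T → a .] — reduce-reduce conflict.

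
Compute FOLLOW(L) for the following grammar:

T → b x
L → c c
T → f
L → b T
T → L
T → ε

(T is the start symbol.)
In T → L: L is at the end, add FOLLOW(T)

The FOLLOW sets referred to above (computed the same way, to a fixed point):
  FOLLOW(T) = { $ }

Taking the union: FOLLOW(L) = { $ }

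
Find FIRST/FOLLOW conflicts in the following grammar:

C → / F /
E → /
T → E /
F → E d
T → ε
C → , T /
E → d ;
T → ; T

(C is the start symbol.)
Yes. T → E '/' with FOLLOW(T) on { '/' }

A FIRST/FOLLOW conflict occurs when a non-terminal N has a nullable alternative N → β (β ⇒* ε) and another alternative N → α with FIRST(α) ∩ FOLLOW(N) ≠ ∅: on such a lookahead the parser cannot decide between expanding α and letting N vanish via β.

Nullable non-terminals: T.
FIRST sets used below: FIRST(E) = { '/', 'd' }

T: nullable alternative(s) T → ε; FOLLOW(T) = { '/' }
  T → E /: FIRST \ {ε} = { '/', 'd' } — overlaps FOLLOW(T) on { '/' }: CONFLICT
  T → ε: FIRST \ {ε} = { } — this is the only nullable alternative, skip
  T → ; T: FIRST \ {ε} = { ';' } — disjoint from FOLLOW(T)

C, E, F have no nullable alternative, so no FIRST/FOLLOW check is needed there.

So the grammar has 1 FIRST/FOLLOW conflict (marked CONFLICT above).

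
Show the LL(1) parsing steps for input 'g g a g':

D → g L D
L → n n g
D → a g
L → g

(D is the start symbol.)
LL(1) parsing maintains a stack (initially the start symbol over $) and the input. At each step: if the stack top is a terminal, match it against the current input token; if it is a non-terminal N, replace it with the RHS of M[N, lookahead] (the unique production whose predict set contains the lookahead).

Stack is shown with the top on the left.

Stack    Input      Action
--------------------------
D $      g g a g $  output D → g L D
g L D $  g g a g $  match 'g'
L D $    g a g $    output L → g
g D $    g a g $    match 'g'
D $      a g $      output D → a g
a g $    a g $      match 'a'
g $      g $        match 'g'
$        $          accept

The string is accepted.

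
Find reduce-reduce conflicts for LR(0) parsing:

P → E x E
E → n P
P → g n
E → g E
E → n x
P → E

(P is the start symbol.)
No reduce-reduce conflicts

A reduce-reduce conflict occurs when an LR(0) state has two complete items [A → α .] and [B → β .] — both call for a reduction, and with no lookahead the parser cannot choose between them.

Augment with P' → P and build the canonical LR(0) collection (I0 = CLOSURE({[P' → . P]}), then GOTO on every symbol after a dot until no new states appear). It has 12 states:
  I0: { [E → . g E], [E → . n P], [E → . n x], [P → . E x E], [P → . E], [P → . g n], [P' → . P] }  — shift
  I1: { [P → E . x E], [P → E .] }  — shift, reduce
  I2: { [P' → P .] }  — accept
  I3: { [E → . g E], [E → . n P], [E → . n x], [E → g . E], [P → g . n] }  — shift
  I4: { [E → . g E], [E → . n P], [E → . n x], [E → n . P], [E → n . x], [P → . E x E], [P → . E], [P → . g n] }  — shift
  I5: { [E → n P .] }  — reduce
  I6: { [E → n x .] }  — reduce
  I7: { [E → g E .] }  — reduce
  I8: { [E → . g E], [E → . n P], [E → . n x], [E → g . E] }  — shift
  I9: { [E → . g E], [E → . n P], [E → . n x], [E → n . P], [E → n . x], [P → . E x E], [P → . E], [P → . g n], [P → g n .] }  — shift, reduce
  I10: { [E → . g E], [E → . n P], [E → . n x], [P → E x . E] }  — shift
  I11: { [P → E x E .] }  — reduce

No state contains more than one complete item.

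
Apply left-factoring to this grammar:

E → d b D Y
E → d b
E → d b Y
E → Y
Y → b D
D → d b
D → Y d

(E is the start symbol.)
Left-factoring transforms A → αβ₁ | αβ₂ into A → αA' and A' → β₁ | β₂
(α is the longest common prefix among the alternatives). Repeat until
no nonterminal has two alternatives with a common prefix.

Round 1: E has alternatives sharing prefix 'd b'. Introduce E': E → d b E'
  Add: E' → D Y
  Add: E' → ε
  Add: E' → Y

No remaining common prefixes — done.

Resulting grammar:
E → d b E'
E' → D Y
E' → ε
E' → Y
E → Y
Y → b D
D → d b
D → Y d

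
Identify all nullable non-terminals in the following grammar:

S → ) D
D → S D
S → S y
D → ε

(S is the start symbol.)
ε-productions: D → ε
So D is immediately nullable.
No further non-terminal can be added: every production for the remaining non-terminals contains a terminal or a non-nullable non-terminal.
Nullable = { 'D' }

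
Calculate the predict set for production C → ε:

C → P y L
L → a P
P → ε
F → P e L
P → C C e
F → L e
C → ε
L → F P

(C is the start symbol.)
PREDICT(C → ε) = (FIRST(RHS) \ {ε}) ∪ (FOLLOW(C) if ε ∈ FIRST(RHS), i.e. RHS ⇒* ε)
The right-hand side is ε (FIRST(ε) = { ε }), so the predict set is FOLLOW(C) = { $, 'e', 'y' }
PREDICT(C → ε) = { $, 'e', 'y' }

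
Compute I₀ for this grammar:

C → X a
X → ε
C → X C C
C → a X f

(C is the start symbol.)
{ [C → . X C C], [C → . X a], [C → . a X f], [C' → . C], [X → .] }

First, augment the grammar with C' → C
I₀ = CLOSURE({ [C' → . C] }):
  [C' → . C] has the dot before C: add [C → . X a], [C → . X C C], [C → . a X f]
  [C → . X a] has the dot before X: add [X → .]
No further items can be added.

I₀ = { [C → . X C C], [C → . X a], [C → . a X f], [C' → . C], [X → .] }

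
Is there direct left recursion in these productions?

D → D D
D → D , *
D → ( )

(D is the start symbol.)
Direct left recursion occurs when N → N α for some non-terminal N (the right-hand side begins with the left-hand side itself).

D → D D: LEFT RECURSIVE (starts with D)
D → D , *: LEFT RECURSIVE (starts with D)
D → ( ): starts with '('

The grammar has direct left recursion on: D.

Answer: Yes, D is left-recursive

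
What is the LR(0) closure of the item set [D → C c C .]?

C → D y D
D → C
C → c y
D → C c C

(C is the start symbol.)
Start with: [D → C c C .]
The dot is at the end, so nothing is added.

CLOSURE = { [D → C c C .] }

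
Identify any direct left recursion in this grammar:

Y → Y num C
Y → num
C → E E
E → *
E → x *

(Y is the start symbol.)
Yes, Y is left-recursive

Direct left recursion occurs when N → N α for some non-terminal N (the right-hand side begins with the left-hand side itself).

Y → Y num C: LEFT RECURSIVE (starts with Y)
Y → num: starts with num
C → E E: starts with E
E → *: starts with '*'
E → x *: starts with x

The grammar has direct left recursion on: Y.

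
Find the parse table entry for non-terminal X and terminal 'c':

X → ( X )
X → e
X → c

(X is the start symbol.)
To find M[X, 'c'], we find productions for X where 'c' is in the predict set (PREDICT(N → α) = (FIRST(α) \ {ε}) ∪ (FOLLOW(N) if α ⇒* ε)).

X → ( X ): PREDICT = { '(' }
X → e: PREDICT = { 'e' }
X → c: PREDICT = { 'c' }
  'c' is in predict set, so this production goes in M[X, 'c']

M[X, 'c'] = X → c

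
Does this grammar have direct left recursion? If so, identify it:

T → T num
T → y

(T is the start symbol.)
Yes, T is left-recursive

T → T num: LEFT RECURSIVE (starts with T)
T → y: starts with y

The grammar has direct left recursion on: T.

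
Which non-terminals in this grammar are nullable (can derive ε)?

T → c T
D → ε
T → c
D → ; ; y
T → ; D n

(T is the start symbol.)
A non-terminal is nullable if it can derive ε (the empty string): either it has an ε-production, or it has a production whose right-hand side consists entirely of nullable non-terminals.

ε-productions: D → ε
So D is immediately nullable.
No further non-terminal can be added: every production for the remaining non-terminals contains a terminal or a non-nullable non-terminal.
Nullable = { 'D' }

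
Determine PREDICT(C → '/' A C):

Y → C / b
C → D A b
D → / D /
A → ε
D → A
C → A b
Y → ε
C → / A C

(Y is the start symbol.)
PREDICT(C → '/' A C) = (FIRST(RHS) \ {ε}) ∪ (FOLLOW(C) if ε ∈ FIRST(RHS), i.e. RHS ⇒* ε)
FIRST('/' A C) = { '/' }
ε ∉ FIRST('/' A C), so FOLLOW(C) is not added.
PREDICT(C → '/' A C) = { '/' }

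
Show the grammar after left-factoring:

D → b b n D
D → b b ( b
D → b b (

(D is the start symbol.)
D → b b D'
D' → n D
D' → ( D''
D'' → b
D'' → ε

Left-factoring transforms A → αβ₁ | αβ₂ into A → αA' and A' → β₁ | β₂
(α is the longest common prefix among the alternatives). Repeat until
no nonterminal has two alternatives with a common prefix.

Round 1: D has alternatives sharing prefix 'b b'. Introduce D': D → b b D'
  Add: D' → n D
  Add: D' → ( b
  Add: D' → (

Round 2: D' has alternatives sharing prefix '('. Introduce D'': D' → ( D''
  Add: D'' → b
  Add: D'' → ε

No remaining common prefixes — done.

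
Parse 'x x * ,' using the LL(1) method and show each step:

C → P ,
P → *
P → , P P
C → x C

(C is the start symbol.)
Stack is shown with the top on the left.

Stack  Input      Action
------------------------
C $    x x * , $  output C → x C
x C $  x x * , $  match 'x'
C $    x * , $    output C → x C
x C $  x * , $    match 'x'
C $    * , $      output C → P ,
P , $  * , $      output P → *
* , $  * , $      match '*'
, $    , $        match ','
$      $          accept

The string is accepted.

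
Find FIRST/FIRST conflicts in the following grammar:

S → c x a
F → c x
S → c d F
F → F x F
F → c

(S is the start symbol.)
Yes. S → c x a / S → c d F on { 'c' }; F → c x / F → F x F on { 'c' }; F → c x / F → c on { 'c' }; F → F x F / F → c on { 'c' }

A FIRST/FIRST conflict occurs when two productions N → α and N → β for the same non-terminal have FIRST(α) ∩ FIRST(β) ≠ ∅ (with ε ∈ FIRST of a nullable right-hand side, so two nullable alternatives also conflict).

FIRST sets of the non-terminals at (or reachable through a nullable prefix from) the front of some alternative:
  FIRST(F) = { 'c' }

Productions for S:
  S → c x a: FIRST = { 'c' }
  S → c d F: FIRST = { 'c' }
Productions for F:
  F → c x: FIRST = { 'c' }
  F → F x F: FIRST = { 'c' }
  F → c: FIRST = { 'c' }

Conflict for S: S → c x a and S → c d F
  Overlap: { 'c' }
Conflict for F: F → c x and F → F x F
  Overlap: { 'c' }
Conflict for F: F → c x and F → c
  Overlap: { 'c' }
Conflict for F: F → F x F and F → c
  Overlap: { 'c' }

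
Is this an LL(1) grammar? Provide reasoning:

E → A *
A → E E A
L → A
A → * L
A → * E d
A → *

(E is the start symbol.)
Relevant sets:
  FIRST(E) = { '*' }

For A:
  PREDICT(A → E E A) = { '*' }
  PREDICT(A → '*' L) = { '*' }
  PREDICT(A → '*' E d) = { '*' }
  PREDICT(A → '*') = { '*' }
E, L have a single production, so nothing to check there.

Conflict found: Predict set conflict for A: { '*' }
The grammar is NOT LL(1).

Answer: No. Predict set conflict for A: { '*' }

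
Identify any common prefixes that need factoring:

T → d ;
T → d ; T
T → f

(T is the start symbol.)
Left-factoring is needed when two productions for the same non-terminal
share a common prefix on the right-hand side.

Productions for T:
  T → d ;
  T → d ; T
  T → f

Found common prefix 'd ;' in productions for T

Answer: Yes, T has productions with common prefix 'd ;'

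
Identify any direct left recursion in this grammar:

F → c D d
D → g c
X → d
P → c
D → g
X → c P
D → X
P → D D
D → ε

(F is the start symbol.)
Direct left recursion occurs when N → N α for some non-terminal N (the right-hand side begins with the left-hand side itself).

F → c D d: starts with c
D → g c: starts with g
X → d: starts with d
P → c: starts with c
D → g: starts with g
X → c P: starts with c
D → X: starts with X
P → D D: starts with D
D → ε: starts with ε

No direct left recursion found.

Answer: No direct left recursion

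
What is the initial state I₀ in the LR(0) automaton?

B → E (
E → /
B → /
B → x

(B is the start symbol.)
{ [B → . /], [B → . E (], [B → . x], [B' → . B], [E → . /] }

First, augment the grammar with B' → B
I₀ = CLOSURE({ [B' → . B] }):
  [B' → . B] has the dot before B: add [B → . E (], [B → . /], [B → . x]
  [B → . E (] has the dot before E: add [E → . /]
No further items can be added.

I₀ = { [B → . /], [B → . E (], [B → . x], [B' → . B], [E → . /] }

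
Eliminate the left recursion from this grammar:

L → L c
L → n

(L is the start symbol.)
L is directly left-recursive. The standard transformation for
  A → A α₁ | ... | A α_m | β₁ | ... | β_n
is
  A  → β₁ A' | ... | β_n A'
  A' → α₁ A' | ... | α_m A' | ε

L → n becomes L → n L'
L → L c becomes L' → c L'
Add L' → ε

Resulting grammar:
L → n L'
L' → c L'
L' → ε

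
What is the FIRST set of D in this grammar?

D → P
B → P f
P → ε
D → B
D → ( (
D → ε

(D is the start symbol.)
{ '(', 'f', ε }

FIRST sets of the other non-terminals involved (by the same procedure, iterated to a fixed point):
  FIRST(P) = { ε }
  FIRST(B) = { 'f' }

From D → P:
  - P is a non-terminal: add FIRST(P) \ {ε} = { }
    P is nullable and nothing follows, so the whole right-hand side can vanish: ε ∈ FIRST(D)
From D → B:
  - B is a non-terminal: add FIRST(B) \ {ε} = { 'f' }
    B is not nullable, so stop
From D → ( (:
  - '(' is a terminal: add '(' and stop
From D → ε:
  - ε-production, so ε ∈ FIRST(D)

Collecting: FIRST(D) = { '(', 'f', ε }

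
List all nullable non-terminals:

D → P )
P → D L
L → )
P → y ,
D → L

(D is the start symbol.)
A non-terminal is nullable if it can derive ε (the empty string): either it has an ε-production, or it has a production whose right-hand side consists entirely of nullable non-terminals.

There are no ε-productions, so no non-terminal can derive ε.
No non-terminals are nullable.

Answer: None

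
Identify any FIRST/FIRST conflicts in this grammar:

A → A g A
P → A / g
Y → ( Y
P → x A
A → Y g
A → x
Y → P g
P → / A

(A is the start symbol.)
Yes. A → A g A / A → Y g on { '(', '/', 'x' }; A → A g A / A → x on { 'x' }; A → Y g / A → x on { 'x' }; P → A '/' g / P → x A on { 'x' }; P → A '/' g / P → '/' A on { '/' }; Y → '(' Y / Y → P g on { '(' }

FIRST sets of the non-terminals at (or reachable through a nullable prefix from) the front of some alternative:
  FIRST(A) = { '(', '/', 'x' }
  FIRST(Y) = { '(', '/', 'x' }
  FIRST(P) = { '(', '/', 'x' }

Productions for A:
  A → A g A: FIRST = { '(', '/', 'x' }
  A → Y g: FIRST = { '(', '/', 'x' }
  A → x: FIRST = { 'x' }
Productions for P:
  P → A / g: FIRST = { '(', '/', 'x' }
  P → x A: FIRST = { 'x' }
  P → / A: FIRST = { '/' }
Productions for Y:
  Y → ( Y: FIRST = { '(' }
  Y → P g: FIRST = { '(', '/', 'x' }

Conflict for A: A → A g A and A → Y g
  Overlap: { '(', '/', 'x' }
Conflict for A: A → A g A and A → x
  Overlap: { 'x' }
Conflict for A: A → Y g and A → x
  Overlap: { 'x' }
Conflict for P: P → A / g and P → x A
  Overlap: { 'x' }
Conflict for P: P → A / g and P → / A
  Overlap: { '/' }
Conflict for Y: Y → ( Y and Y → P g
  Overlap: { '(' }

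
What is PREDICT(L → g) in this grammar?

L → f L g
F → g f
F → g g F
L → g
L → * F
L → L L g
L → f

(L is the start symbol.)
PREDICT(L → g) = (FIRST(RHS) \ {ε}) ∪ (FOLLOW(L) if ε ∈ FIRST(RHS), i.e. RHS ⇒* ε)
FIRST(g) = { 'g' }
ε ∉ FIRST(g), so FOLLOW(L) is not added.
PREDICT(L → g) = { 'g' }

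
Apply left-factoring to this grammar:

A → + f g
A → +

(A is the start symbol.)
Left-factoring transforms A → αβ₁ | αβ₂ into A → αA' and A' → β₁ | β₂
(α is the longest common prefix among the alternatives). Repeat until
no nonterminal has two alternatives with a common prefix.

Round 1: A has alternatives sharing prefix '+'. Introduce A': A → + A'
  Add: A' → f g
  Add: A' → ε

No remaining common prefixes — done.

Resulting grammar:
A → + A'
A' → f g
A' → ε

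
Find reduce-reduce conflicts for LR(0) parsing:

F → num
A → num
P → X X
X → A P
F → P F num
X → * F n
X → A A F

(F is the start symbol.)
Augment with F' → F and build the canonical LR(0) collection (I0 = CLOSURE({[F' → . F]}), then GOTO on every symbol after a dot until no new states appear). It has 17 states:
  I0: { [A → . num], [F → . P F num], [F → . num], [F' → . F], [P → . X X], [X → . * F n], [X → . A A F], [X → . A P] }  — shift
  I1: { [A → . num], [F → . P F num], [F → . num], [P → . X X], [X → * . F n], [X → . * F n], [X → . A A F], [X → . A P] }  — shift
  I2: { [A → . num], [P → . X X], [X → . * F n], [X → . A A F], [X → . A P], [X → A . A F], [X → A . P] }  — shift
  I3: { [F' → F .] }  — accept
  I4: { [A → . num], [F → . P F num], [F → . num], [F → P . F num], [P → . X X], [X → . * F n], [X → . A A F], [X → . A P] }  — shift
  I5: { [A → . num], [P → X . X], [X → . * F n], [X → . A A F], [X → . A P] }  — shift
  I6: { [A → num .], [F → num .] }  — 2 reduces
  I7: { [P → X X .] }  — reduce
  I8: { [A → num .] }  — reduce
  I9: { [F → P F . num] }  — shift
  I10: { [F → P F num .] }  — reduce
  I11: { [A → . num], [F → . P F num], [F → . num], [P → . X X], [X → . * F n], [X → . A A F], [X → . A P], [X → A . A F], [X → A . P], [X → A A . F] }  — shift
  I12: { [X → A P .] }  — reduce
  I13: { [X → A A F .] }  — reduce
  I14: { [A → . num], [F → . P F num], [F → . num], [F → P . F num], [P → . X X], [X → . * F n], [X → . A A F], [X → . A P], [X → A P .] }  — shift, reduce
  I15: { [X → * F . n] }  — shift
  I16: { [X → * F n .] }  — reduce

I6 contains complete items [A → num .], [F → num .] — reduce-reduce conflict.

Answer: Yes — I6: [A → num .] vs [F → num .]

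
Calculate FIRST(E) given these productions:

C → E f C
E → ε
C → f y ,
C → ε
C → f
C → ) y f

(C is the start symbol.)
From E → ε:
  - ε-production, so ε ∈ FIRST(E)

Collecting: FIRST(E) = { ε }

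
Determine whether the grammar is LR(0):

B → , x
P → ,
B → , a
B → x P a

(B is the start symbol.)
Augment with B' → B and build the canonical LR(0) collection (I0 = CLOSURE({[B' → . B]}), then GOTO on every symbol after a dot until no new states appear). It has 9 states:
  I0: { [B → . , a], [B → . , x], [B → . x P a], [B' → . B] }  — shift
  I1: { [B → , . a], [B → , . x] }  — shift
  I2: { [B' → B .] }  — accept
  I3: { [B → x . P a], [P → . ,] }  — shift
  I4: { [P → , .] }  — reduce
  I5: { [B → x P . a] }  — shift
  I6: { [B → x P a .] }  — reduce
  I7: { [B → , a .] }  — reduce
  I8: { [B → , x .] }  — reduce

Every state is either a pure shift/goto state or contains exactly one complete item and nothing to shift — no conflicts. The grammar is LR(0).

Answer: Yes, the grammar is LR(0)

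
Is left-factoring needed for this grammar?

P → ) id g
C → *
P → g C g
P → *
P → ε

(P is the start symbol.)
No, left-factoring is not needed

Left-factoring is needed when two productions for the same non-terminal
share a common prefix on the right-hand side.

Productions for P:
  P → ) id g
  P → g C g
  P → *
  P → ε

No common prefixes found.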